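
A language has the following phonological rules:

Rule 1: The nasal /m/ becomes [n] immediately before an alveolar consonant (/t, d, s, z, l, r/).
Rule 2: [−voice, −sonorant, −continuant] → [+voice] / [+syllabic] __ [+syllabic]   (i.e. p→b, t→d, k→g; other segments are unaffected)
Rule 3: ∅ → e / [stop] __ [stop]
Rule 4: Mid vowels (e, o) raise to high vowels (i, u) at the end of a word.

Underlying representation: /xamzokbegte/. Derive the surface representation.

xanzokebegeti

Rule 1 (nasal place assimilation): /m/ precedes the alveolar consonant /z/, so it assimilates in place to [n]. /xamzokbegte/ → xanzokbegte.
Rule 2 (intervocalic voicing): no segment meets the environment; /xanzokbegte/ is unchanged.
Rule 3 (stop-cluster e-epenthesis): /k/ and /b/ form a stop–stop cluster, so [e] is inserted between them. /g/ and /t/ form a stop–stop cluster, so [e] is inserted between them. /xanzokbegte/ → xanzokebegete.
Rule 4 (final vowel raising): /e/ is a mid vowel in word-final position, so it raises to [i]. /xanzokebegete/ → xanzokebegeti.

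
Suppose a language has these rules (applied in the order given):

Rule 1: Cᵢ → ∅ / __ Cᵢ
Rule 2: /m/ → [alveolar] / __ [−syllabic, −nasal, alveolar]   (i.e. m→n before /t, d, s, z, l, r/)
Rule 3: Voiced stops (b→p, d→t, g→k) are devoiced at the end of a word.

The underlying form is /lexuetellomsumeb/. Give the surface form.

Rule 1 (degemination): /ll/ is a geminate; the first /l/ deletes. /lexuetellomsumeb/ → lexuetelomsumeb.
Rule 2 (nasal place assimilation): /m/ precedes the alveolar consonant /s/, so it assimilates in place to [n]. /lexuetelomsumeb/ → lexuetelonsumeb.
Rule 3 (final devoicing): /b/ is a voiced stop in word-final position, so it devoices to [p]. /lexuetelonsumeb/ → lexuetelonsumep.

lexuetelonsumep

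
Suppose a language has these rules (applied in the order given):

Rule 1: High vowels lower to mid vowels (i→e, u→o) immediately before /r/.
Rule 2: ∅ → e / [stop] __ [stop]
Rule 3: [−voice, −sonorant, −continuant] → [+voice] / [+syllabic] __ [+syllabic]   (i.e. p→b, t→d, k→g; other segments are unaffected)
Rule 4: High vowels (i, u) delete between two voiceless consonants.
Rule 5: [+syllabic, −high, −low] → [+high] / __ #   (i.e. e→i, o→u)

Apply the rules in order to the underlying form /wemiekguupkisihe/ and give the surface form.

wemiegeguubegishi

Rule 1 (pre-rhotic lowering): no segment meets the environment; /wemiekguupkisihe/ is unchanged.
Rule 2 (stop-cluster e-epenthesis): /k/ and /g/ form a stop–stop cluster, so [e] is inserted between them. /p/ and /k/ form a stop–stop cluster, so [e] is inserted between them. /wemiekguupkisihe/ → wemiekeguupekisihe.
Rule 3 (intervocalic voicing): /k/ is a voiceless stop between vowels /e/ and /e/, so it voices to [g]. /p/ is a voiceless stop between vowels /u/ and /e/, so it voices to [b]. /k/ is a voiceless stop between vowels /e/ and /i/, so it voices to [g]. /wemiekeguupekisihe/ → wemiegeguubegisihe.
Rule 4 (high vowel syncope): /i/ is a high vowel flanked by voiceless consonants /s/ and /h/, so it deletes. /wemiegeguubegisihe/ → wemiegeguubegishe.
Rule 5 (final vowel raising): /e/ is a mid vowel in word-final position, so it raises to [i]. /wemiegeguubegishe/ → wemiegeguubegishi.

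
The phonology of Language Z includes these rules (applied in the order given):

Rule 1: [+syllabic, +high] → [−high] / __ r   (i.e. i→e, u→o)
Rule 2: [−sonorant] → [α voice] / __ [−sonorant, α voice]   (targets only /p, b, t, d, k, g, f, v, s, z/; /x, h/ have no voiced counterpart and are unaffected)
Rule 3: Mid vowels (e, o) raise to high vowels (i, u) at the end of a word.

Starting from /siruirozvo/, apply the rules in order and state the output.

seruerozvu

Rule 1 (pre-rhotic lowering): /i/ is a high vowel immediately before /r/, so it lowers to [e]. /i/ is a high vowel immediately before /r/, so it lowers to [e]. /siruirozvo/ → seruerozvo.
Rule 2 (regressive voicing assimilation): no segment meets the environment; /seruerozvo/ is unchanged.
Rule 3 (final vowel raising): /o/ is a mid vowel in word-final position, so it raises to [u]. /seruerozvo/ → seruerozvu.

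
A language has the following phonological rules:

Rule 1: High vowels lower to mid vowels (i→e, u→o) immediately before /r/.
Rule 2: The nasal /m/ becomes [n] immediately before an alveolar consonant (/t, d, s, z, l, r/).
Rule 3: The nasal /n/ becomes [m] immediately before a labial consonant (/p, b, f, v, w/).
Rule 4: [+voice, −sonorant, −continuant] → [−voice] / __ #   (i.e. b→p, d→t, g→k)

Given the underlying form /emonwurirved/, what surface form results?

emomworervet

Rule 1 (pre-rhotic lowering): /u/ is a high vowel immediately before /r/, so it lowers to [o]. /i/ is a high vowel immediately before /r/, so it lowers to [e]. /emonwurirved/ → emonworerved.
Rule 2 (nasal place assimilation): no segment meets the environment; /emonworerved/ is unchanged.
Rule 3 (nasal place assimilation): /n/ precedes the labial consonant /w/, so it assimilates in place to [m]. /emonworerved/ → emomworerved.
Rule 4 (final devoicing): /d/ is a voiced stop in word-final position, so it devoices to [t]. /emomworerved/ → emomworervet.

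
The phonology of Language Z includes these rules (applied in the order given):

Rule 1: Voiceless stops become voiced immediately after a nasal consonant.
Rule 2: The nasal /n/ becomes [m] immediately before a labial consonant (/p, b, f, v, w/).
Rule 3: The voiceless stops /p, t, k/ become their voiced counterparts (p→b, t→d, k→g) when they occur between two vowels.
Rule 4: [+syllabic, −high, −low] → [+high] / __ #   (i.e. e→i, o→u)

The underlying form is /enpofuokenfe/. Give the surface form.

Rule 1 (post-nasal voicing): /p/ is a voiceless stop immediately after the nasal /n/, so it voices to [b]. /enpofuokenfe/ → enbofuokenfe.
Rule 2 (nasal place assimilation): /n/ precedes the labial consonant /b/, so it assimilates in place to [m]. /n/ precedes the labial consonant /f/, so it assimilates in place to [m]. /enbofuokenfe/ → embofuokemfe.
Rule 3 (intervocalic voicing): /k/ is a voiceless stop between vowels /o/ and /e/, so it voices to [g]. /embofuokemfe/ → embofuogemfe.
Rule 4 (final vowel raising): /e/ is a mid vowel in word-final position, so it raises to [i]. /embofuogemfe/ → embofuogemfi.

embofuogemfi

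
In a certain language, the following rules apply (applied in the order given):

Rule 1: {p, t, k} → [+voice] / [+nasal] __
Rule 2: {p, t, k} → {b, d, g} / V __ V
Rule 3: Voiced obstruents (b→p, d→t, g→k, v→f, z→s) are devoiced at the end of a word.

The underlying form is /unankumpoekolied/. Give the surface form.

Rule 1 (post-nasal voicing): /k/ is a voiceless stop immediately after the nasal /n/, so it voices to [g]. /p/ is a voiceless stop immediately after the nasal /m/, so it voices to [b]. /unankumpoekolied/ → unangumboekolied.
Rule 2 (intervocalic voicing): /k/ is a voiceless stop between vowels /e/ and /o/, so it voices to [g]. /unangumboekolied/ → unangumboegolied.
Rule 3 (final devoicing): /d/ is a voiced obstruent in word-final position, so it devoices to [t]. /unangumboegolied/ → unangumboegoliet.

unangumboegoliet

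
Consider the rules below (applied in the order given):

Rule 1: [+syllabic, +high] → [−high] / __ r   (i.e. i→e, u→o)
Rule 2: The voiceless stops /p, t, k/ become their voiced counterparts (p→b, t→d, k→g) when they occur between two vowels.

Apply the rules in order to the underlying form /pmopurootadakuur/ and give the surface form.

pmoboroodadaguor

Rule 1 (pre-rhotic lowering): /u/ is a high vowel immediately before /r/, so it lowers to [o]. /u/ is a high vowel immediately before /r/, so it lowers to [o]. /pmopurootadakuur/ → pmoporootadakuor.
Rule 2 (intervocalic voicing): /p/ is a voiceless stop between vowels /o/ and /o/, so it voices to [b]. /t/ is a voiceless stop between vowels /o/ and /a/, so it voices to [d]. /k/ is a voiceless stop between vowels /a/ and /u/, so it voices to [g]. /pmoporootadakuor/ → pmoboroodadaguor.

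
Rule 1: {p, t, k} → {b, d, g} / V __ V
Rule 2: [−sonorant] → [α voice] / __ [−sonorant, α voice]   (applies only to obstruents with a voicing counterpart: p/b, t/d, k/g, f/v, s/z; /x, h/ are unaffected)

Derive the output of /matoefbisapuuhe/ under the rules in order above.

madoevbisabuuhe

Rule 1 (intervocalic voicing): /t/ is a voiceless stop between vowels /a/ and /o/, so it voices to [d]. /p/ is a voiceless stop between vowels /a/ and /u/, so it voices to [b]. /matoefbisapuuhe/ → madoefbisabuuhe.
Rule 2 (regressive voicing assimilation): /f/ precedes the voiced obstruent /b/, so it voices to [v] by assimilation. /madoefbisabuuhe/ → madoevbisabuuhe.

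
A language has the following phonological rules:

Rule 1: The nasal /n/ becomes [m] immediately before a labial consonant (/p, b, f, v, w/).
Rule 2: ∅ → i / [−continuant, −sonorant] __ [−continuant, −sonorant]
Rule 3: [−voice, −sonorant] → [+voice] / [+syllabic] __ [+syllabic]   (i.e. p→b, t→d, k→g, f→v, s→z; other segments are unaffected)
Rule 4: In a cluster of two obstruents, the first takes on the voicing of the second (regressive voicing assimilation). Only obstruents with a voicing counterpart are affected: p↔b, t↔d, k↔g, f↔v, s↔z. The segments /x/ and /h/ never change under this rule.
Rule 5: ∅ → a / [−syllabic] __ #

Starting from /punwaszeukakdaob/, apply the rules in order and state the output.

Rule 1 (nasal place assimilation): /n/ precedes the labial consonant /w/, so it assimilates in place to [m]. /punwaszeukakdaob/ → pumwaszeukakdaob.
Rule 2 (stop-cluster i-epenthesis): /k/ and /d/ form a stop–stop cluster, so [i] is inserted between them. /pumwaszeukakdaob/ → pumwaszeukakidaob.
Rule 3 (intervocalic voicing): /k/ is a voiceless obstruent between vowels /u/ and /a/, so it voices to [g]. /k/ is a voiceless obstruent between vowels /a/ and /i/, so it voices to [g]. /pumwaszeukakidaob/ → pumwaszeugagidaob.
Rule 4 (regressive voicing assimilation): /s/ precedes the voiced obstruent /z/, so it voices to [z] by assimilation. /pumwaszeugagidaob/ → pumwazzeugagidaob.
Rule 5 (final a-epenthesis): the form ends in the consonant /b/, so [a] is inserted word-finally. /pumwazzeugagidaob/ → pumwazzeugagidaoba.

pumwazzeugagidaoba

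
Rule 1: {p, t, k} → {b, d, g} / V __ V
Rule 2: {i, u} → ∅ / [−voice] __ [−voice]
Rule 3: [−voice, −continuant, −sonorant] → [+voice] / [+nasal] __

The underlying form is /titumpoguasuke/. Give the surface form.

Rule 1 (intervocalic voicing): /t/ is a voiceless stop between vowels /i/ and /u/, so it voices to [d]. /k/ is a voiceless stop between vowels /u/ and /e/, so it voices to [g]. /titumpoguasuke/ → tidumpoguasuge.
Rule 2 (high vowel syncope): no segment meets the environment; /tidumpoguasuge/ is unchanged.
Rule 3 (post-nasal voicing): /p/ is a voiceless stop immediately after the nasal /m/, so it voices to [b]. /tidumpoguasuge/ → tidumboguasuge.

tidumboguasuge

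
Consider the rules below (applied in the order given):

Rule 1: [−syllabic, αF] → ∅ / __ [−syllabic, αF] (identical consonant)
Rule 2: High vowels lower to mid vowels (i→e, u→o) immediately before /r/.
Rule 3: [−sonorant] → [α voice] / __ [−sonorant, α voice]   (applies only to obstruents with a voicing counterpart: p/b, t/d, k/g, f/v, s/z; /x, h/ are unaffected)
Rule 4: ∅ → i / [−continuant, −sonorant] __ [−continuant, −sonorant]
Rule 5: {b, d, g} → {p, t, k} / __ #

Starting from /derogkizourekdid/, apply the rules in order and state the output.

Rule 1 (degemination): no segment meets the environment; /derogkizourekdid/ is unchanged.
Rule 2 (pre-rhotic lowering): /u/ is a high vowel immediately before /r/, so it lowers to [o]. /derogkizourekdid/ → derogkizoorekdid.
Rule 3 (regressive voicing assimilation): /g/ precedes the voiceless obstruent /k/, so it devoices to [k] by assimilation. /k/ precedes the voiced obstruent /d/, so it voices to [g] by assimilation. /derogkizoorekdid/ → derokkizooregdid.
Rule 4 (stop-cluster i-epenthesis): /k/ and /k/ form a stop–stop cluster, so [i] is inserted between them. /g/ and /d/ form a stop–stop cluster, so [i] is inserted between them. /derokkizooregdid/ → derokikizooregidid.
Rule 5 (final devoicing): /d/ is a voiced stop in word-final position, so it devoices to [t]. /derokikizooregidid/ → derokikizooregidit.

derokikizooregidit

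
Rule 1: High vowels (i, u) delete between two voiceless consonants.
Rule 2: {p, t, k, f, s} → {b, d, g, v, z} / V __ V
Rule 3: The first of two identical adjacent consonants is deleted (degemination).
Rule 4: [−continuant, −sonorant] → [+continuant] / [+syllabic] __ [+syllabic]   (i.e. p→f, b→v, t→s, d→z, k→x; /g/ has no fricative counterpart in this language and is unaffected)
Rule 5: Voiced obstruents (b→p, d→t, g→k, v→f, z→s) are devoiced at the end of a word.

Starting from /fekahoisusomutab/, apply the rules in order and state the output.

Rule 1 (high vowel syncope): /u/ is a high vowel flanked by voiceless consonants /s/ and /s/, so it deletes. /fekahoisusomutab/ → fekahoissomutab.
Rule 2 (intervocalic voicing): /k/ is a voiceless obstruent between vowels /e/ and /a/, so it voices to [g]. /t/ is a voiceless obstruent between vowels /u/ and /a/, so it voices to [d]. /fekahoissomutab/ → fegahoissomudab.
Rule 3 (degemination): /ss/ is a geminate; the first /s/ deletes. /fegahoissomudab/ → fegahoisomudab.
Rule 4 (intervocalic spirantization): /d/ is a stop between vowels /u/ and /a/, so it spirantizes to the fricative [z]. /fegahoisomudab/ → fegahoisomuzab.
Rule 5 (final devoicing): /b/ is a voiced obstruent in word-final position, so it devoices to [p]. /fegahoisomuzab/ → fegahoisomuzap.

fegahoisomuzap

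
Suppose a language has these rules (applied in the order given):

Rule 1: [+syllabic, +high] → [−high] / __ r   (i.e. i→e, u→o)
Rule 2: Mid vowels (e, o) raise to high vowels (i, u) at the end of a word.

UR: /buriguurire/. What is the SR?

Rule 1 (pre-rhotic lowering): /u/ is a high vowel immediately before /r/, so it lowers to [o]. /u/ is a high vowel immediately before /r/, so it lowers to [o]. /i/ is a high vowel immediately before /r/, so it lowers to [e]. /buriguurire/ → boriguorere.
Rule 2 (final vowel raising): /e/ is a mid vowel in word-final position, so it raises to [i]. /boriguorere/ → boriguoreri.

boriguoreri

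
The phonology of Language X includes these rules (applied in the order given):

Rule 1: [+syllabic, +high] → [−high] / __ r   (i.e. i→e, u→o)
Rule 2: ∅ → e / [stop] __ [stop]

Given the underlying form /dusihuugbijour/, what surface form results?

dusihuugebijoor

Rule 1 (pre-rhotic lowering): /u/ is a high vowel immediately before /r/, so it lowers to [o]. /dusihuugbijour/ → dusihuugbijoor.
Rule 2 (stop-cluster e-epenthesis): /g/ and /b/ form a stop–stop cluster, so [e] is inserted between them. /dusihuugbijoor/ → dusihuugebijoor.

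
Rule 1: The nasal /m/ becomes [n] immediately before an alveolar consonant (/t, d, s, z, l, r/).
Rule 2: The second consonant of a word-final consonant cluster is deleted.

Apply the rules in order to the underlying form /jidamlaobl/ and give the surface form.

jidanlaob

Rule 1 (nasal place assimilation): /m/ precedes the alveolar consonant /l/, so it assimilates in place to [n]. /jidamlaobl/ → jidanlaobl.
Rule 2 (final cluster simplification): /l/ is the second consonant of a word-final cluster /bl/, so it deletes. /jidanlaobl/ → jidanlaob.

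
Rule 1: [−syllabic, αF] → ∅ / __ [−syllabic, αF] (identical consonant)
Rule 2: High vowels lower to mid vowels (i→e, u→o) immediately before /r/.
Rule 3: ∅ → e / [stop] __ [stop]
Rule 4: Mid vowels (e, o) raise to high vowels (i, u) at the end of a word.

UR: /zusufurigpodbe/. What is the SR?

Rule 1 (degemination): no segment meets the environment; /zusufurigpodbe/ is unchanged.
Rule 2 (pre-rhotic lowering): /u/ is a high vowel immediately before /r/, so it lowers to [o]. /zusufurigpodbe/ → zusuforigpodbe.
Rule 3 (stop-cluster e-epenthesis): /g/ and /p/ form a stop–stop cluster, so [e] is inserted between them. /d/ and /b/ form a stop–stop cluster, so [e] is inserted between them. /zusuforigpodbe/ → zusuforigepodebe.
Rule 4 (final vowel raising): /e/ is a mid vowel in word-final position, so it raises to [i]. /zusuforigepodebe/ → zusuforigepodebi.

zusuforigepodebi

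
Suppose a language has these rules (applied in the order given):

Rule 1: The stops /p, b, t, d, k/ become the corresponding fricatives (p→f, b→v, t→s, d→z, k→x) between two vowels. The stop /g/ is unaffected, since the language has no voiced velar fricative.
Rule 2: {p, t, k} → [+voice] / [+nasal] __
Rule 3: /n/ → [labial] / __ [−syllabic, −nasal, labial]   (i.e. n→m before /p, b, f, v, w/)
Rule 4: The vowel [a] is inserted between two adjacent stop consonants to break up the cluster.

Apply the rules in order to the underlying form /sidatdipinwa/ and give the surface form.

Rule 1 (intervocalic spirantization): /d/ is a stop between vowels /i/ and /a/, so it spirantizes to the fricative [z]. /p/ is a stop between vowels /i/ and /i/, so it spirantizes to the fricative [f]. /sidatdipinwa/ → sizatdifinwa.
Rule 2 (post-nasal voicing): no segment meets the environment; /sizatdifinwa/ is unchanged.
Rule 3 (nasal place assimilation): /n/ precedes the labial consonant /w/, so it assimilates in place to [m]. /sizatdifinwa/ → sizatdifimwa.
Rule 4 (stop-cluster a-epenthesis): /t/ and /d/ form a stop–stop cluster, so [a] is inserted between them. /sizatdifimwa/ → sizatadifimwa.

sizatadifimwa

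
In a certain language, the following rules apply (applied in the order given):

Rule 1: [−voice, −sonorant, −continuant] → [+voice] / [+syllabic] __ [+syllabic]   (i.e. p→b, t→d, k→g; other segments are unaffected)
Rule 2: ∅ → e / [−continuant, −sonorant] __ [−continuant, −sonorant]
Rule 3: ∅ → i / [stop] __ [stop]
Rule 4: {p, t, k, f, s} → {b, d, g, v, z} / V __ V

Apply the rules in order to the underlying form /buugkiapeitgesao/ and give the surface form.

Rule 1 (intervocalic voicing): /p/ is a voiceless stop between vowels /a/ and /e/, so it voices to [b]. /buugkiapeitgesao/ → buugkiabeitgesao.
Rule 2 (stop-cluster e-epenthesis): /g/ and /k/ form a stop–stop cluster, so [e] is inserted between them. /t/ and /g/ form a stop–stop cluster, so [e] is inserted between them. /buugkiabeitgesao/ → buugekiabeitegesao.
Rule 3 (stop-cluster i-epenthesis): no segment meets the environment; /buugekiabeitegesao/ is unchanged.
Rule 4 (intervocalic voicing): /k/ is a voiceless obstruent between vowels /e/ and /i/, so it voices to [g]. /t/ is a voiceless obstruent between vowels /i/ and /e/, so it voices to [d]. /s/ is a voiceless obstruent between vowels /e/ and /a/, so it voices to [z]. /buugekiabeitegesao/ → buugegiabeidegezao.

buugegiabeidegezao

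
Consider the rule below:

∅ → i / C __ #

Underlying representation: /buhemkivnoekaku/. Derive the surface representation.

No segment of /buhemkivnoekaku/ meets the structural description of the rule, so the form surfaces unchanged.

buhemkivnoekaku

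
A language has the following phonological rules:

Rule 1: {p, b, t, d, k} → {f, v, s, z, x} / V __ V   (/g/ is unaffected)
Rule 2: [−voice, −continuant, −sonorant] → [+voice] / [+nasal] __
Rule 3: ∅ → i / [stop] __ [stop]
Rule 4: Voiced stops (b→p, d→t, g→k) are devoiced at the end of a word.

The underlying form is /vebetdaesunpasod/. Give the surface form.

vevetidaesunbasot

Rule 1 (intervocalic spirantization): /b/ is a stop between vowels /e/ and /e/, so it spirantizes to the fricative [v]. /vebetdaesunpasod/ → vevetdaesunpasod.
Rule 2 (post-nasal voicing): /p/ is a voiceless stop immediately after the nasal /n/, so it voices to [b]. /vevetdaesunpasod/ → vevetdaesunbasod.
Rule 3 (stop-cluster i-epenthesis): /t/ and /d/ form a stop–stop cluster, so [i] is inserted between them. /vevetdaesunbasod/ → vevetidaesunbasod.
Rule 4 (final devoicing): /d/ is a voiced stop in word-final position, so it devoices to [t]. /vevetidaesunbasod/ → vevetidaesunbasot.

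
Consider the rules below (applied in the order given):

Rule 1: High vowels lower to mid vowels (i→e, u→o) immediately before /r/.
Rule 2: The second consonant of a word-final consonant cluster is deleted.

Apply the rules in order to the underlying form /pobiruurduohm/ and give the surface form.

Rule 1 (pre-rhotic lowering): /i/ is a high vowel immediately before /r/, so it lowers to [e]. /u/ is a high vowel immediately before /r/, so it lowers to [o]. /pobiruurduohm/ → poberuorduohm.
Rule 2 (final cluster simplification): /m/ is the second consonant of a word-final cluster /hm/, so it deletes. /poberuorduohm/ → poberuorduoh.

poberuorduoh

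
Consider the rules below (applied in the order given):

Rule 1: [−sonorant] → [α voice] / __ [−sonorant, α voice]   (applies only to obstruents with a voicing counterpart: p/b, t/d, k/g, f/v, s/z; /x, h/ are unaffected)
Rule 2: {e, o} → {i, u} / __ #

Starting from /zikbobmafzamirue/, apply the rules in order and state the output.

zigbobmavzamirui

Rule 1 (regressive voicing assimilation): /k/ precedes the voiced obstruent /b/, so it voices to [g] by assimilation. /f/ precedes the voiced obstruent /z/, so it voices to [v] by assimilation. /zikbobmafzamirue/ → zigbobmavzamirue.
Rule 2 (final vowel raising): /e/ is a mid vowel in word-final position, so it raises to [i]. /zigbobmavzamirue/ → zigbobmavzamirui.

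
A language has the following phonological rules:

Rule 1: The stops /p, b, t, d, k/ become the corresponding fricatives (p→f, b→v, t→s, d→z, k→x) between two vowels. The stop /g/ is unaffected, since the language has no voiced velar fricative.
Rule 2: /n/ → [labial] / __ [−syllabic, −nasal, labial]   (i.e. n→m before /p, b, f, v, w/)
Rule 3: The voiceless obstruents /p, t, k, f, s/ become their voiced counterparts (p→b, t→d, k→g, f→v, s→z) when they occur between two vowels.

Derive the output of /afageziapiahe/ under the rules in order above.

avageziaviahe

Rule 1 (intervocalic spirantization): /p/ is a stop between vowels /a/ and /i/, so it spirantizes to the fricative [f]. /afageziapiahe/ → afageziafiahe.
Rule 2 (nasal place assimilation): no segment meets the environment; /afageziafiahe/ is unchanged.
Rule 3 (intervocalic voicing): /f/ is a voiceless obstruent between vowels /a/ and /a/, so it voices to [v]. /f/ is a voiceless obstruent between vowels /a/ and /i/, so it voices to [v]. /afageziafiahe/ → avageziaviahe.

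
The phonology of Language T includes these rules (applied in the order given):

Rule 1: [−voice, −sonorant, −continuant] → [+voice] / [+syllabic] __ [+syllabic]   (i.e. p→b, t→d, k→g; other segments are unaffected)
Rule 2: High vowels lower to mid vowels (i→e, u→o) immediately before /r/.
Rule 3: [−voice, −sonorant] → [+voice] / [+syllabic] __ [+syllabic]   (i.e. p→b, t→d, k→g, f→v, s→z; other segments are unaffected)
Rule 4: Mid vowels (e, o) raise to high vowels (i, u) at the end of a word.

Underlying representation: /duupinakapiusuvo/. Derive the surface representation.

Rule 1 (intervocalic voicing): /p/ is a voiceless stop between vowels /u/ and /i/, so it voices to [b]. /k/ is a voiceless stop between vowels /a/ and /a/, so it voices to [g]. /p/ is a voiceless stop between vowels /a/ and /i/, so it voices to [b]. /duupinakapiusuvo/ → duubinagabiusuvo.
Rule 2 (pre-rhotic lowering): no segment meets the environment; /duubinagabiusuvo/ is unchanged.
Rule 3 (intervocalic voicing): /s/ is a voiceless obstruent between vowels /u/ and /u/, so it voices to [z]. /duubinagabiusuvo/ → duubinagabiuzuvo.
Rule 4 (final vowel raising): /o/ is a mid vowel in word-final position, so it raises to [u]. /duubinagabiuzuvo/ → duubinagabiuzuvu.

duubinagabiuzuvu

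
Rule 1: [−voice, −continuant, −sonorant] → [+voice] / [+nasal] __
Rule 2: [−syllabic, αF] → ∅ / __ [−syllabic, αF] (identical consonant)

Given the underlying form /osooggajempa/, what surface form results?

Rule 1 (post-nasal voicing): /p/ is a voiceless stop immediately after the nasal /m/, so it voices to [b]. /osooggajempa/ → osooggajemba.
Rule 2 (degemination): /gg/ is a geminate; the first /g/ deletes. /osooggajemba/ → osoogajemba.

osoogajemba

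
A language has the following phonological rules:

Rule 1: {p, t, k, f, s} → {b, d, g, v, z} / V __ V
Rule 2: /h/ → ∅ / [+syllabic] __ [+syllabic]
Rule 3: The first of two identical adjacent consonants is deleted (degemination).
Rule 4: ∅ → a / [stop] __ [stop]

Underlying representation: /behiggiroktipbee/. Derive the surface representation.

Rule 1 (intervocalic voicing): no segment meets the environment; /behiggiroktipbee/ is unchanged.
Rule 2 (intervocalic h-deletion): /h/ occurs between vowels /e/ and /i/, so it deletes. /behiggiroktipbee/ → beiggiroktipbee.
Rule 3 (degemination): /gg/ is a geminate; the first /g/ deletes. /beiggiroktipbee/ → beigiroktipbee.
Rule 4 (stop-cluster a-epenthesis): /k/ and /t/ form a stop–stop cluster, so [a] is inserted between them. /p/ and /b/ form a stop–stop cluster, so [a] is inserted between them. /beigiroktipbee/ → beigirokatipabee.

beigirokatipabee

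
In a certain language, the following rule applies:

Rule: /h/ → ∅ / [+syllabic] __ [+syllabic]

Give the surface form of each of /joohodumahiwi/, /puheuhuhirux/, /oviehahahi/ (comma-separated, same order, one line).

jooodumaiwi, pueuuirux, ovieaai

/joohodumahiwi/: /h/ occurs between vowels /o/ and /o/, so it deletes. /h/ occurs between vowels /a/ and /i/, so it deletes. → [jooodumaiwi].
/puheuhuhirux/: /h/ occurs between vowels /u/ and /e/, so it deletes. /h/ occurs between vowels /u/ and /u/, so it deletes. /h/ occurs between vowels /u/ and /i/, so it deletes. → [pueuuirux].
/oviehahahi/: /h/ occurs between vowels /e/ and /a/, so it deletes. /h/ occurs between vowels /a/ and /a/, so it deletes. /h/ occurs between vowels /a/ and /i/, so it deletes. → [ovieaai].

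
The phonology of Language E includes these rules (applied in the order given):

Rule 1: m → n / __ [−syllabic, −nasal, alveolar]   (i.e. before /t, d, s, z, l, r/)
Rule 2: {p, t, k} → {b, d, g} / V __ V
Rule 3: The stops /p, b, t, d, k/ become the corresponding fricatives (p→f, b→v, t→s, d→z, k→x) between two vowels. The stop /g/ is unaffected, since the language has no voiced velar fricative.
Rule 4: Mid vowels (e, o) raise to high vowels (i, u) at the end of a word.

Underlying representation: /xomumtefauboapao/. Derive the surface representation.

xomuntefauvoavau

Rule 1 (nasal place assimilation): /m/ precedes the alveolar consonant /t/, so it assimilates in place to [n]. /xomumtefauboapao/ → xomuntefauboapao.
Rule 2 (intervocalic voicing): /p/ is a voiceless stop between vowels /a/ and /a/, so it voices to [b]. /xomuntefauboapao/ → xomuntefauboabao.
Rule 3 (intervocalic spirantization): /b/ is a stop between vowels /u/ and /o/, so it spirantizes to the fricative [v]. /b/ is a stop between vowels /a/ and /a/, so it spirantizes to the fricative [v]. /xomuntefauboabao/ → xomuntefauvoavao.
Rule 4 (final vowel raising): /o/ is a mid vowel in word-final position, so it raises to [u]. /xomuntefauvoavao/ → xomuntefauvoavau.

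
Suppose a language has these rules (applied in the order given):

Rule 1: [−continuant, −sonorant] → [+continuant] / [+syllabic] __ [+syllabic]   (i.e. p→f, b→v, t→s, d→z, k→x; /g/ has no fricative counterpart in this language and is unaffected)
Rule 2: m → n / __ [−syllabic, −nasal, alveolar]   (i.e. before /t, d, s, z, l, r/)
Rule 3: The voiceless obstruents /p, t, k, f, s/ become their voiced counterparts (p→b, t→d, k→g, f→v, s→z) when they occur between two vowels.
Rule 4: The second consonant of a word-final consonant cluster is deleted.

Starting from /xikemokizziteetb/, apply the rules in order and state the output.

Rule 1 (intervocalic spirantization): /k/ is a stop between vowels /i/ and /e/, so it spirantizes to the fricative [x]. /k/ is a stop between vowels /o/ and /i/, so it spirantizes to the fricative [x]. /t/ is a stop between vowels /i/ and /e/, so it spirantizes to the fricative [s]. /xikemokizziteetb/ → xixemoxizziseetb.
Rule 2 (nasal place assimilation): no segment meets the environment; /xixemoxizziseetb/ is unchanged.
Rule 3 (intervocalic voicing): /s/ is a voiceless obstruent between vowels /i/ and /e/, so it voices to [z]. /xixemoxizziseetb/ → xixemoxizzizeetb.
Rule 4 (final cluster simplification): /b/ is the second consonant of a word-final cluster /tb/, so it deletes. /xixemoxizzizeetb/ → xixemoxizzizeet.

xixemoxizzizeet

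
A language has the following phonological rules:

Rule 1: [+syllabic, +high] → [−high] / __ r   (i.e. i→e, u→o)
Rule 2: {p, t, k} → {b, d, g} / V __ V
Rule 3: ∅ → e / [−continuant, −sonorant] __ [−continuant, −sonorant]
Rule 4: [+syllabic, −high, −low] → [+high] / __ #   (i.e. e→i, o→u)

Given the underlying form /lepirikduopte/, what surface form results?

leberikeduopeti

Rule 1 (pre-rhotic lowering): /i/ is a high vowel immediately before /r/, so it lowers to [e]. /lepirikduopte/ → leperikduopte.
Rule 2 (intervocalic voicing): /p/ is a voiceless stop between vowels /e/ and /e/, so it voices to [b]. /leperikduopte/ → leberikduopte.
Rule 3 (stop-cluster e-epenthesis): /k/ and /d/ form a stop–stop cluster, so [e] is inserted between them. /p/ and /t/ form a stop–stop cluster, so [e] is inserted between them. /leberikduopte/ → leberikeduopete.
Rule 4 (final vowel raising): /e/ is a mid vowel in word-final position, so it raises to [i]. /leberikeduopete/ → leberikeduopeti.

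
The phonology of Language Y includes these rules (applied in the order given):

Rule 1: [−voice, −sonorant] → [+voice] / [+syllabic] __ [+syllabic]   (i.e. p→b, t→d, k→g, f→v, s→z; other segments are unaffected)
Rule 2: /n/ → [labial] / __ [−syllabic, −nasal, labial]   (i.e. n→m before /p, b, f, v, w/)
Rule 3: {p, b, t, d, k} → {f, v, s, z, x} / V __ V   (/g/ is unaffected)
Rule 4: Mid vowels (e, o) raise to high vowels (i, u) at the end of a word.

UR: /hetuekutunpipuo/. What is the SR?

hezueguzumpivuu

Rule 1 (intervocalic voicing): /t/ is a voiceless obstruent between vowels /e/ and /u/, so it voices to [d]. /k/ is a voiceless obstruent between vowels /e/ and /u/, so it voices to [g]. /t/ is a voiceless obstruent between vowels /u/ and /u/, so it voices to [d]. /p/ is a voiceless obstruent between vowels /i/ and /u/, so it voices to [b]. /hetuekutunpipuo/ → heduegudunpibuo.
Rule 2 (nasal place assimilation): /n/ precedes the labial consonant /p/, so it assimilates in place to [m]. /heduegudunpibuo/ → heduegudumpibuo.
Rule 3 (intervocalic spirantization): /d/ is a stop between vowels /e/ and /u/, so it spirantizes to the fricative [z]. /d/ is a stop between vowels /u/ and /u/, so it spirantizes to the fricative [z]. /b/ is a stop between vowels /i/ and /u/, so it spirantizes to the fricative [v]. /heduegudumpibuo/ → hezueguzumpivuo.
Rule 4 (final vowel raising): /o/ is a mid vowel in word-final position, so it raises to [u]. /hezueguzumpivuo/ → hezueguzumpivuu.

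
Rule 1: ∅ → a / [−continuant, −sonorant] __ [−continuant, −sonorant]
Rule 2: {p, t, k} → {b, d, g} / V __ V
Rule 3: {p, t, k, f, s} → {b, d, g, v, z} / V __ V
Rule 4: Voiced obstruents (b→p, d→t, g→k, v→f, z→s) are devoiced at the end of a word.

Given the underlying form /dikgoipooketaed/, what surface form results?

digagoiboogedaet

Rule 1 (stop-cluster a-epenthesis): /k/ and /g/ form a stop–stop cluster, so [a] is inserted between them. /dikgoipooketaed/ → dikagoipooketaed.
Rule 2 (intervocalic voicing): /k/ is a voiceless stop between vowels /i/ and /a/, so it voices to [g]. /p/ is a voiceless stop between vowels /i/ and /o/, so it voices to [b]. /k/ is a voiceless stop between vowels /o/ and /e/, so it voices to [g]. /t/ is a voiceless stop between vowels /e/ and /a/, so it voices to [d]. /dikagoipooketaed/ → digagoiboogedaed.
Rule 3 (intervocalic voicing): no segment meets the environment; /digagoiboogedaed/ is unchanged.
Rule 4 (final devoicing): /d/ is a voiced obstruent in word-final position, so it devoices to [t]. /digagoiboogedaed/ → digagoiboogedaet.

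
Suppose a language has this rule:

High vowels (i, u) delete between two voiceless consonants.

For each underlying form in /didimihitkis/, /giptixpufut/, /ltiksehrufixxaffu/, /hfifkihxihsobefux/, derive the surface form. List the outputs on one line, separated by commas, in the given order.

didimihtks, giptxpft, ltksehrufxxaffu, hffkhxhsobefx

/didimihitkis/: /i/ is a high vowel flanked by voiceless consonants /h/ and /t/, so it deletes. /i/ is a high vowel flanked by voiceless consonants /k/ and /s/, so it deletes. → [didimihtks].
/giptixpufut/: /i/ is a high vowel flanked by voiceless consonants /t/ and /x/, so it deletes. /u/ is a high vowel flanked by voiceless consonants /p/ and /f/, so it deletes. /u/ is a high vowel flanked by voiceless consonants /f/ and /t/, so it deletes. → [giptxpft].
/ltiksehrufixxaffu/: /i/ is a high vowel flanked by voiceless consonants /t/ and /k/, so it deletes. /i/ is a high vowel flanked by voiceless consonants /f/ and /x/, so it deletes. → [ltksehrufxxaffu].
/hfifkihxihsobefux/: /i/ is a high vowel flanked by voiceless consonants /f/ and /f/, so it deletes. /i/ is a high vowel flanked by voiceless consonants /k/ and /h/, so it deletes. /i/ is a high vowel flanked by voiceless consonants /x/ and /h/, so it deletes. /u/ is a high vowel flanked by voiceless consonants /f/ and /x/, so it deletes. → [hffkhxhsobefx].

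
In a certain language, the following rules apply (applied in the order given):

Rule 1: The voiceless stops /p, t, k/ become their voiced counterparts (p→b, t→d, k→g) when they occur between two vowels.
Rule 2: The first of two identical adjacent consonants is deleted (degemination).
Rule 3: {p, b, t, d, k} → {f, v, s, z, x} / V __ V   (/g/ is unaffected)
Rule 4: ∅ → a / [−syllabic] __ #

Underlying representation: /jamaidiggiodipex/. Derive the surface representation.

Rule 1 (intervocalic voicing): /p/ is a voiceless stop between vowels /i/ and /e/, so it voices to [b]. /jamaidiggiodipex/ → jamaidiggiodibex.
Rule 2 (degemination): /gg/ is a geminate; the first /g/ deletes. /jamaidiggiodibex/ → jamaidigiodibex.
Rule 3 (intervocalic spirantization): /d/ is a stop between vowels /i/ and /i/, so it spirantizes to the fricative [z]. /d/ is a stop between vowels /o/ and /i/, so it spirantizes to the fricative [z]. /b/ is a stop between vowels /i/ and /e/, so it spirantizes to the fricative [v]. /jamaidigiodibex/ → jamaizigiozivex.
Rule 4 (final a-epenthesis): the form ends in the consonant /x/, so [a] is inserted word-finally. /jamaizigiozivex/ → jamaizigiozivexa.

jamaizigiozivexa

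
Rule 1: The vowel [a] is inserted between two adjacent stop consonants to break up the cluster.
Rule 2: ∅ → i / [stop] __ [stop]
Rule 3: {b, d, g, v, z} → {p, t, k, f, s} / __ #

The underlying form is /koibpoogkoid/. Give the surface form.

Rule 1 (stop-cluster a-epenthesis): /b/ and /p/ form a stop–stop cluster, so [a] is inserted between them. /g/ and /k/ form a stop–stop cluster, so [a] is inserted between them. /koibpoogkoid/ → koibapoogakoid.
Rule 2 (stop-cluster i-epenthesis): no segment meets the environment; /koibapoogakoid/ is unchanged.
Rule 3 (final devoicing): /d/ is a voiced obstruent in word-final position, so it devoices to [t]. /koibapoogakoid/ → koibapoogakoit.

koibapoogakoit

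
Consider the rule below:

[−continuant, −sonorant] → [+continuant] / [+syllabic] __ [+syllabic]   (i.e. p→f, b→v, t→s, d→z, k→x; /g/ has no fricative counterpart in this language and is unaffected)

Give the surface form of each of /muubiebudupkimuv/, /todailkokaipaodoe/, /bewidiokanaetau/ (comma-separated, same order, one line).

muuvievuzupkimuv, tozailkoxaifaozoe, bewizioxanaesau

/muubiebudupkimuv/: /b/ is a stop between vowels /u/ and /i/, so it spirantizes to the fricative [v]. /b/ is a stop between vowels /e/ and /u/, so it spirantizes to the fricative [v]. /d/ is a stop between vowels /u/ and /u/, so it spirantizes to the fricative [z]. → [muuvievuzupkimuv].
/todailkokaipaodoe/: /d/ is a stop between vowels /o/ and /a/, so it spirantizes to the fricative [z]. /k/ is a stop between vowels /o/ and /a/, so it spirantizes to the fricative [x]. /p/ is a stop between vowels /i/ and /a/, so it spirantizes to the fricative [f]. /d/ is a stop between vowels /o/ and /o/, so it spirantizes to the fricative [z]. → [tozailkoxaifaozoe].
/bewidiokanaetau/: /d/ is a stop between vowels /i/ and /i/, so it spirantizes to the fricative [z]. /k/ is a stop between vowels /o/ and /a/, so it spirantizes to the fricative [x]. /t/ is a stop between vowels /e/ and /a/, so it spirantizes to the fricative [s]. → [bewizioxanaesau].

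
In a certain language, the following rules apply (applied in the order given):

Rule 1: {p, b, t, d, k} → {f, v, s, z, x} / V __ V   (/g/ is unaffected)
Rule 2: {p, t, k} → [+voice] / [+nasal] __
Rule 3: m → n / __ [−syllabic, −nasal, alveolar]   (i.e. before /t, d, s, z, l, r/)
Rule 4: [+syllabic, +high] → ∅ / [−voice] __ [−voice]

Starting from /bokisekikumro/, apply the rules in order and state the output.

Rule 1 (intervocalic spirantization): /k/ is a stop between vowels /o/ and /i/, so it spirantizes to the fricative [x]. /k/ is a stop between vowels /e/ and /i/, so it spirantizes to the fricative [x]. /k/ is a stop between vowels /i/ and /u/, so it spirantizes to the fricative [x]. /bokisekikumro/ → boxisexixumro.
Rule 2 (post-nasal voicing): no segment meets the environment; /boxisexixumro/ is unchanged.
Rule 3 (nasal place assimilation): /m/ precedes the alveolar consonant /r/, so it assimilates in place to [n]. /boxisexixumro/ → boxisexixunro.
Rule 4 (high vowel syncope): /i/ is a high vowel flanked by voiceless consonants /x/ and /s/, so it deletes. /i/ is a high vowel flanked by voiceless consonants /x/ and /x/, so it deletes. /boxisexixunro/ → boxsexxunro.

boxsexxunro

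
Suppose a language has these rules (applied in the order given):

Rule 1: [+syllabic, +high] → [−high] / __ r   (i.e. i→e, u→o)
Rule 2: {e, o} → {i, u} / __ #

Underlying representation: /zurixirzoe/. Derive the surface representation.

zorixerzoi

Rule 1 (pre-rhotic lowering): /u/ is a high vowel immediately before /r/, so it lowers to [o]. /i/ is a high vowel immediately before /r/, so it lowers to [e]. /zurixirzoe/ → zorixerzoe.
Rule 2 (final vowel raising): /e/ is a mid vowel in word-final position, so it raises to [i]. /zorixerzoe/ → zorixerzoi.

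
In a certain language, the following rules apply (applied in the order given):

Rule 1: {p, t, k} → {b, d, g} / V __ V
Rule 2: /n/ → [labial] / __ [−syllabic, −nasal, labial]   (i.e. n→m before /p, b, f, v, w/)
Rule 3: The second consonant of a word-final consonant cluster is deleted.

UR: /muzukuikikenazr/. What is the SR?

Rule 1 (intervocalic voicing): /k/ is a voiceless stop between vowels /u/ and /u/, so it voices to [g]. /k/ is a voiceless stop between vowels /i/ and /i/, so it voices to [g]. /k/ is a voiceless stop between vowels /i/ and /e/, so it voices to [g]. /muzukuikikenazr/ → muzuguigigenazr.
Rule 2 (nasal place assimilation): no segment meets the environment; /muzuguigigenazr/ is unchanged.
Rule 3 (final cluster simplification): /r/ is the second consonant of a word-final cluster /zr/, so it deletes. /muzuguigigenazr/ → muzuguigigenaz.

muzuguigigenaz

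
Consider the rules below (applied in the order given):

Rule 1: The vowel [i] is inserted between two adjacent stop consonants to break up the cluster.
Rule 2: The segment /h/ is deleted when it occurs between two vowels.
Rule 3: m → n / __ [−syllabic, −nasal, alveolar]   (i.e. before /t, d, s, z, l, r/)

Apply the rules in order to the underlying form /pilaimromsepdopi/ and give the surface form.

pilainronsepidopi

Rule 1 (stop-cluster i-epenthesis): /p/ and /d/ form a stop–stop cluster, so [i] is inserted between them. /pilaimromsepdopi/ → pilaimromsepidopi.
Rule 2 (intervocalic h-deletion): no segment meets the environment; /pilaimromsepidopi/ is unchanged.
Rule 3 (nasal place assimilation): /m/ precedes the alveolar consonant /r/, so it assimilates in place to [n]. /m/ precedes the alveolar consonant /s/, so it assimilates in place to [n]. /pilaimromsepidopi/ → pilainronsepidopi.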